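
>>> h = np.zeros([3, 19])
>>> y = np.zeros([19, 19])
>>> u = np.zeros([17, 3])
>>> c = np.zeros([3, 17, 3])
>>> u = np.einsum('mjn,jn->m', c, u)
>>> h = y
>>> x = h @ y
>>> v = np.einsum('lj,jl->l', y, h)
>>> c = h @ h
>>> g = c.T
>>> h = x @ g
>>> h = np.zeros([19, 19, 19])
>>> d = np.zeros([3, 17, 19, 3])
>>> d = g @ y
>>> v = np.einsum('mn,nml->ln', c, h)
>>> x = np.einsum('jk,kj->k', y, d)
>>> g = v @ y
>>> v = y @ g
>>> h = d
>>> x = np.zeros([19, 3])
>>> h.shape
(19, 19)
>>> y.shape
(19, 19)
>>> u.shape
(3,)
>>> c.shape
(19, 19)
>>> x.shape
(19, 3)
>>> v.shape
(19, 19)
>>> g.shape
(19, 19)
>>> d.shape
(19, 19)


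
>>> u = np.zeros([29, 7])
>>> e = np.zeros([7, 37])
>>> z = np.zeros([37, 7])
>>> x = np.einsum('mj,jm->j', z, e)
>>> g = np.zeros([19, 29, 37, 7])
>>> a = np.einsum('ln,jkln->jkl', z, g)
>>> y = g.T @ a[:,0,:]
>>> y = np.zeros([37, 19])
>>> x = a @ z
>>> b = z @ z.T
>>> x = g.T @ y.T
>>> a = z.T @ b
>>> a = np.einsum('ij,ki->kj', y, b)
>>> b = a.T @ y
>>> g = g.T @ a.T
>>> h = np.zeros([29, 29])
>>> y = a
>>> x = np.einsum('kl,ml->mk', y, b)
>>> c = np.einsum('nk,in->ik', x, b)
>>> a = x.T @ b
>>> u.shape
(29, 7)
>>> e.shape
(7, 37)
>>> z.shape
(37, 7)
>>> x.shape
(19, 37)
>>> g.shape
(7, 37, 29, 37)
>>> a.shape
(37, 19)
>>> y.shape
(37, 19)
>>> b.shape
(19, 19)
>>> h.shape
(29, 29)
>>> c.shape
(19, 37)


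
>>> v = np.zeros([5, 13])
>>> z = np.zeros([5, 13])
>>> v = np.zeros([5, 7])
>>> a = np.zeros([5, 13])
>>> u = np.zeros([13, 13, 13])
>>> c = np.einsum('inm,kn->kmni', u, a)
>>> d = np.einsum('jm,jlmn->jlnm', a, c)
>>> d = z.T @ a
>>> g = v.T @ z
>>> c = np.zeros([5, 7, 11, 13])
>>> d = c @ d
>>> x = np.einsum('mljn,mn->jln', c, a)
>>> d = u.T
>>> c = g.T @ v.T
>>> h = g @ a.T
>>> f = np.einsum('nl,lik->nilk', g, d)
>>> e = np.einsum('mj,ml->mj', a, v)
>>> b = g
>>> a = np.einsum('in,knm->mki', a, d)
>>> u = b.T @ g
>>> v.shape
(5, 7)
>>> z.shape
(5, 13)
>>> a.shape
(13, 13, 5)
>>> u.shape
(13, 13)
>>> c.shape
(13, 5)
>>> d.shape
(13, 13, 13)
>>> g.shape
(7, 13)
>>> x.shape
(11, 7, 13)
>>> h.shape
(7, 5)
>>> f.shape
(7, 13, 13, 13)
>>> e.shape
(5, 13)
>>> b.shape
(7, 13)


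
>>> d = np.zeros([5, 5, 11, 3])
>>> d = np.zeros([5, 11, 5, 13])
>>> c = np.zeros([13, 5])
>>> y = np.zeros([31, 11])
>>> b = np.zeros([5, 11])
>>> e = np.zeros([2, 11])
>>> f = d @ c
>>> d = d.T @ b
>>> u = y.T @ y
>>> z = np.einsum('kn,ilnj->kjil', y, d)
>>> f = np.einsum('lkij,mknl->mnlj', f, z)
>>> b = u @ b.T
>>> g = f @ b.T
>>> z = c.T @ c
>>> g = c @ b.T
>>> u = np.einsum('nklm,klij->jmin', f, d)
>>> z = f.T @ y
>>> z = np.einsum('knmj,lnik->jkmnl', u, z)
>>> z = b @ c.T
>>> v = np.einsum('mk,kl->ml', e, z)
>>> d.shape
(13, 5, 11, 11)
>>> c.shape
(13, 5)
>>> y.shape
(31, 11)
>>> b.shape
(11, 5)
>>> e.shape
(2, 11)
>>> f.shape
(31, 13, 5, 5)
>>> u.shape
(11, 5, 11, 31)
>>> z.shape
(11, 13)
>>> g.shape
(13, 11)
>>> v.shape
(2, 13)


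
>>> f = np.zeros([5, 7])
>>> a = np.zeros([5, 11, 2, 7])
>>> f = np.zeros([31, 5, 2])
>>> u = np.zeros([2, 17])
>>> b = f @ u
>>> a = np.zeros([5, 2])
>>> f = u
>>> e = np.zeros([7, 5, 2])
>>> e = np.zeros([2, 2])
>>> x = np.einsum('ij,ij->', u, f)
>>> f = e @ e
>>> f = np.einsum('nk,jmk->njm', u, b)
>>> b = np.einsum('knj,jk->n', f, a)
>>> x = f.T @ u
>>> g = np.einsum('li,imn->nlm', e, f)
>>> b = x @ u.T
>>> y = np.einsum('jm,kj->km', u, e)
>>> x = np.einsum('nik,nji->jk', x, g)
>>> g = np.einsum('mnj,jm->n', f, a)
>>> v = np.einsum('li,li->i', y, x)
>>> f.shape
(2, 31, 5)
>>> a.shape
(5, 2)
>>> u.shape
(2, 17)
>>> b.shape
(5, 31, 2)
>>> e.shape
(2, 2)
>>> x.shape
(2, 17)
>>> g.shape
(31,)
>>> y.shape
(2, 17)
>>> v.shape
(17,)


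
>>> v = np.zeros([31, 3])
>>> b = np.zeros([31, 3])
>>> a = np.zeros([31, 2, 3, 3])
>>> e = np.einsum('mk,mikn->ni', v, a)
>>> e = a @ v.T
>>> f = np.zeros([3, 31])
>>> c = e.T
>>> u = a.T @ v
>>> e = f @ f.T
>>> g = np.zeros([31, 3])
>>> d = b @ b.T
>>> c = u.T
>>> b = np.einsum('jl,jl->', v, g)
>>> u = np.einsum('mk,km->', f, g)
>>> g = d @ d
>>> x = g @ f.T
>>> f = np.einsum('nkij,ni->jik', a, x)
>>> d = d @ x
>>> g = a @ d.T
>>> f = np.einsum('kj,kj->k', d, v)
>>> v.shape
(31, 3)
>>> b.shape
()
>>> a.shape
(31, 2, 3, 3)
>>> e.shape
(3, 3)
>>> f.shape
(31,)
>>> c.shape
(3, 2, 3, 3)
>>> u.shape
()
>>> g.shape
(31, 2, 3, 31)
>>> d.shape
(31, 3)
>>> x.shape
(31, 3)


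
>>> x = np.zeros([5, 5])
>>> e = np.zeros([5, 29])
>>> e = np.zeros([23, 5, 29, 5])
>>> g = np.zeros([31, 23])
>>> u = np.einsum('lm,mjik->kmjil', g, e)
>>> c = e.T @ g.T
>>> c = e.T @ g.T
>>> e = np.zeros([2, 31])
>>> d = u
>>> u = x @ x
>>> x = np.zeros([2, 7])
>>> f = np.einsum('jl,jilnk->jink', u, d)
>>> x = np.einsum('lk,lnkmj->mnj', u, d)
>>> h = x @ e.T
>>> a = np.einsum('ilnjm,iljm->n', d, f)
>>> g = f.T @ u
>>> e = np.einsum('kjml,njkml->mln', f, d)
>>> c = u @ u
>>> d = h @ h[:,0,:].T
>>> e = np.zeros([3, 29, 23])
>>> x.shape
(29, 23, 31)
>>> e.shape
(3, 29, 23)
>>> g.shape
(31, 29, 23, 5)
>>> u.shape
(5, 5)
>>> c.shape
(5, 5)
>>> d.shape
(29, 23, 29)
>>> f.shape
(5, 23, 29, 31)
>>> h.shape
(29, 23, 2)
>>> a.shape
(5,)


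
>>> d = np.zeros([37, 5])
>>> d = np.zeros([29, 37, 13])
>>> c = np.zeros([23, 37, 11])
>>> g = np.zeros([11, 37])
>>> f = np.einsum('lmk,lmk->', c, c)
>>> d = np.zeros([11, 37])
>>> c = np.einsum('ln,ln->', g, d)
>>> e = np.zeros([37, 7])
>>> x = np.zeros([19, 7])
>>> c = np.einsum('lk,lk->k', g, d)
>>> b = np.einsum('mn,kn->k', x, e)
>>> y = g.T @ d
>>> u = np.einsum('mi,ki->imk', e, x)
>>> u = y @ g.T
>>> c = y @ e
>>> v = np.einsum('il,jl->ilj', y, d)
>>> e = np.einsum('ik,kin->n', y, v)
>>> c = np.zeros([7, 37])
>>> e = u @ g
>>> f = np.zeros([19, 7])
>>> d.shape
(11, 37)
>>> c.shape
(7, 37)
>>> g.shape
(11, 37)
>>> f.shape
(19, 7)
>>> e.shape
(37, 37)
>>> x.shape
(19, 7)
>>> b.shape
(37,)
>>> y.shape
(37, 37)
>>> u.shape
(37, 11)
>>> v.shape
(37, 37, 11)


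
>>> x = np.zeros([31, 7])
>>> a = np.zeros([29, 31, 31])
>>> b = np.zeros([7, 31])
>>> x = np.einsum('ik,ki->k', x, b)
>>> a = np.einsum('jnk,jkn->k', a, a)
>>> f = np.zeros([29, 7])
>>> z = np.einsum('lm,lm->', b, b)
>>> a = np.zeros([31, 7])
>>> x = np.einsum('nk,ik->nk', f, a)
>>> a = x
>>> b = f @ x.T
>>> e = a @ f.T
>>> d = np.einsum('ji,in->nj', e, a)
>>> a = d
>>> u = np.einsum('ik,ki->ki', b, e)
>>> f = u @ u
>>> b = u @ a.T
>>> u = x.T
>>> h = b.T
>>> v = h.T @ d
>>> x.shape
(29, 7)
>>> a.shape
(7, 29)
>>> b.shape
(29, 7)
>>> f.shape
(29, 29)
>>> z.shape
()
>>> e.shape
(29, 29)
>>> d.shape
(7, 29)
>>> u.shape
(7, 29)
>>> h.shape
(7, 29)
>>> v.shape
(29, 29)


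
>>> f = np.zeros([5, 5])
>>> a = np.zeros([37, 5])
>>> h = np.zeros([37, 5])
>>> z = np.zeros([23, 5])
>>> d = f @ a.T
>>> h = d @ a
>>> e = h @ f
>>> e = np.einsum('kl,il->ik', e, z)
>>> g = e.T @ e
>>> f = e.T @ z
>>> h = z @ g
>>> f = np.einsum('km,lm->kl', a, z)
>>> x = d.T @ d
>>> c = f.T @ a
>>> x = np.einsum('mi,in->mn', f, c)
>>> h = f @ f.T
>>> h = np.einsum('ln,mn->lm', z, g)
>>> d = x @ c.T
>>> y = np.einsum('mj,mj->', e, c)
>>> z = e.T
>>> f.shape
(37, 23)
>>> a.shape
(37, 5)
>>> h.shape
(23, 5)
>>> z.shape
(5, 23)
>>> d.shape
(37, 23)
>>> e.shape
(23, 5)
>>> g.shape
(5, 5)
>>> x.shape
(37, 5)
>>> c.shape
(23, 5)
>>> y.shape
()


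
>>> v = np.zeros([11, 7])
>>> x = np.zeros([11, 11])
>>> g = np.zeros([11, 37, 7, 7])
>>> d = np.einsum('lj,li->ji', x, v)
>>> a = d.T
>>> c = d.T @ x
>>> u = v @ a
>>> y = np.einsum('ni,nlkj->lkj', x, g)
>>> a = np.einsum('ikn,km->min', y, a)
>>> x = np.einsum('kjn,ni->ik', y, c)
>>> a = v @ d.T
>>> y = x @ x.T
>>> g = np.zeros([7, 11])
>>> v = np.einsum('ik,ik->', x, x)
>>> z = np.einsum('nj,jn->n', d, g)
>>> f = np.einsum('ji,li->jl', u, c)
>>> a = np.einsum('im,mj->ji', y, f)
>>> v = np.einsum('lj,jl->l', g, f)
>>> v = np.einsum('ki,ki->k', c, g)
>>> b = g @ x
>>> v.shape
(7,)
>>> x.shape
(11, 37)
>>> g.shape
(7, 11)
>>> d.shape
(11, 7)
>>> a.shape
(7, 11)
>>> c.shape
(7, 11)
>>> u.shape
(11, 11)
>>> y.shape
(11, 11)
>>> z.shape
(11,)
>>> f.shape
(11, 7)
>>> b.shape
(7, 37)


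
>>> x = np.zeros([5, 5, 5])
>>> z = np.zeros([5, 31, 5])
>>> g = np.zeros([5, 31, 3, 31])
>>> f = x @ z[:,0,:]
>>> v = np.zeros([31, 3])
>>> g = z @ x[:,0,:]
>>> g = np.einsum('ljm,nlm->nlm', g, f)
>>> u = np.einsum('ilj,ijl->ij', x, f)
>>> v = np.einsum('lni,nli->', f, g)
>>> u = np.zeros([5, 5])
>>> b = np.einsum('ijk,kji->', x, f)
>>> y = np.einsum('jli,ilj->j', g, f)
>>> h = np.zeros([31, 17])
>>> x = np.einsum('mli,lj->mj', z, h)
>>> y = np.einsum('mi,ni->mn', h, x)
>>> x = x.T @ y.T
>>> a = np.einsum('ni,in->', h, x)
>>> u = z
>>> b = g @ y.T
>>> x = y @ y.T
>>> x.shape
(31, 31)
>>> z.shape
(5, 31, 5)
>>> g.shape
(5, 5, 5)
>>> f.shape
(5, 5, 5)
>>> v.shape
()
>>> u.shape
(5, 31, 5)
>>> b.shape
(5, 5, 31)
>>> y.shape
(31, 5)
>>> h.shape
(31, 17)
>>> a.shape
()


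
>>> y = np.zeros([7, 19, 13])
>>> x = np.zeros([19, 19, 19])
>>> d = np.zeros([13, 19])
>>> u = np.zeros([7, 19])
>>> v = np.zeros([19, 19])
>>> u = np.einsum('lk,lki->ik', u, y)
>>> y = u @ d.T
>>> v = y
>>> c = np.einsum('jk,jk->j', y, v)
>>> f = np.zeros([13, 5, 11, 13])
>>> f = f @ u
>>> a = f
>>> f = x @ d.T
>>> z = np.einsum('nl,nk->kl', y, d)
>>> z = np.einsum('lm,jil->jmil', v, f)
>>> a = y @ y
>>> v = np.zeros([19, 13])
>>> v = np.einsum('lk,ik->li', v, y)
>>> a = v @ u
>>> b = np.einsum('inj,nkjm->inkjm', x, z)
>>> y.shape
(13, 13)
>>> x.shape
(19, 19, 19)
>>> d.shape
(13, 19)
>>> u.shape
(13, 19)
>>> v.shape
(19, 13)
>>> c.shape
(13,)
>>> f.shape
(19, 19, 13)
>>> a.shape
(19, 19)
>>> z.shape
(19, 13, 19, 13)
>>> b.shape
(19, 19, 13, 19, 13)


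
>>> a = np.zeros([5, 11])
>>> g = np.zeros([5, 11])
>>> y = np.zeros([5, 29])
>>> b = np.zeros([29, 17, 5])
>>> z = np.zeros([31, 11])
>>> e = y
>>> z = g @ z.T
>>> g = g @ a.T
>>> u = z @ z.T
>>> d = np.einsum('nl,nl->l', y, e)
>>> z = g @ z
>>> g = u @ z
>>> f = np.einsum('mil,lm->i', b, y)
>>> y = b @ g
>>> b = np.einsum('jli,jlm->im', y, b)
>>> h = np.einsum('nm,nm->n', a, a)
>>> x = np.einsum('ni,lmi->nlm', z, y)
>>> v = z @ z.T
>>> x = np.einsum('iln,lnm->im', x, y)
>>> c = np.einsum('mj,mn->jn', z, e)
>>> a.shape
(5, 11)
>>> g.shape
(5, 31)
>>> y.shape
(29, 17, 31)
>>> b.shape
(31, 5)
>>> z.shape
(5, 31)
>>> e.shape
(5, 29)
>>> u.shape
(5, 5)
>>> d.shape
(29,)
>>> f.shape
(17,)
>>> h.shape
(5,)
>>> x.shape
(5, 31)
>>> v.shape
(5, 5)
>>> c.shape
(31, 29)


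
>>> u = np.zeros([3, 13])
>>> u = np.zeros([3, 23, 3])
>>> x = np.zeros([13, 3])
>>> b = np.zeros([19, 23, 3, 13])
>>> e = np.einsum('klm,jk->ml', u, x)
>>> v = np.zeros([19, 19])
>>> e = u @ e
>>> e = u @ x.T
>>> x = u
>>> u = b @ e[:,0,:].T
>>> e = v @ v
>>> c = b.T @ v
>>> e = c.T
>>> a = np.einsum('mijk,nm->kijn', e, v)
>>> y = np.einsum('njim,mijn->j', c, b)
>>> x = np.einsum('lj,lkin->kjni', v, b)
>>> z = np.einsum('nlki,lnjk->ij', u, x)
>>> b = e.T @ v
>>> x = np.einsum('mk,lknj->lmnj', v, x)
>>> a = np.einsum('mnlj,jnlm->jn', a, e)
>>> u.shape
(19, 23, 3, 3)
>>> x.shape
(23, 19, 13, 3)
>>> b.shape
(13, 3, 23, 19)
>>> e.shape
(19, 23, 3, 13)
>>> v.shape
(19, 19)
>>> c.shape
(13, 3, 23, 19)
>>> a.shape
(19, 23)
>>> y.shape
(3,)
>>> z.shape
(3, 13)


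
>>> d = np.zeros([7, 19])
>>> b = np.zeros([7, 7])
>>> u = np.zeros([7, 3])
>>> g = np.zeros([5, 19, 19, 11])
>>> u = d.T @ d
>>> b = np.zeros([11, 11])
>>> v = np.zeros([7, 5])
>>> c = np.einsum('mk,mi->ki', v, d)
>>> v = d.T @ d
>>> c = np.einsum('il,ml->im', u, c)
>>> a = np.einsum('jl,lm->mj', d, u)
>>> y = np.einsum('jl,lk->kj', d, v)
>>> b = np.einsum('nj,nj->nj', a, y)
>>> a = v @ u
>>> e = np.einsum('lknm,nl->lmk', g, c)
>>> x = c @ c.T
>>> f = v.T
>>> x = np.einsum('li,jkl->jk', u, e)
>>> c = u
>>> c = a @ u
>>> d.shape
(7, 19)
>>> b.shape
(19, 7)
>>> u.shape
(19, 19)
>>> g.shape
(5, 19, 19, 11)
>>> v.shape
(19, 19)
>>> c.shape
(19, 19)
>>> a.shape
(19, 19)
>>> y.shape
(19, 7)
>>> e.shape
(5, 11, 19)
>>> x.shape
(5, 11)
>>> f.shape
(19, 19)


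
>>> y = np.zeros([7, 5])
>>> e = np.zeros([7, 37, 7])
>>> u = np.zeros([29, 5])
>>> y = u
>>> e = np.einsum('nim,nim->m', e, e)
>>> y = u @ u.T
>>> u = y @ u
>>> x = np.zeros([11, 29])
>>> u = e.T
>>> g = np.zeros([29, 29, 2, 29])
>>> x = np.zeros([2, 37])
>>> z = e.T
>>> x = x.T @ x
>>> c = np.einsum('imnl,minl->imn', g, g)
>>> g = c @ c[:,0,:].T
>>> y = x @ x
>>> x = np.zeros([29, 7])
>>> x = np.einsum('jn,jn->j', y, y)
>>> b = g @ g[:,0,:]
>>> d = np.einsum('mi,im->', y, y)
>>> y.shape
(37, 37)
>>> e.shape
(7,)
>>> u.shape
(7,)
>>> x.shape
(37,)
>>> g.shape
(29, 29, 29)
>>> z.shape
(7,)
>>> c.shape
(29, 29, 2)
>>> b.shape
(29, 29, 29)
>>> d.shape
()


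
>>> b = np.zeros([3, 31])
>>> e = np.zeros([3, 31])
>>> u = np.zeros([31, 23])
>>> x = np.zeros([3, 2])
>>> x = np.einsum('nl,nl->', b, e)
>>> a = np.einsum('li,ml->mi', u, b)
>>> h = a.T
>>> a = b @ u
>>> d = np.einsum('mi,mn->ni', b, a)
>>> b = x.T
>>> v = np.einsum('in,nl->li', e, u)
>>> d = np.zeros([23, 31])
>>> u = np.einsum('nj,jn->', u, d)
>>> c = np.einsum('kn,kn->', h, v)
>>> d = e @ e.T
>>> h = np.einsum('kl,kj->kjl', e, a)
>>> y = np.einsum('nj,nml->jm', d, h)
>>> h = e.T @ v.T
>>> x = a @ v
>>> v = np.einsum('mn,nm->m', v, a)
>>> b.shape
()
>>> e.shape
(3, 31)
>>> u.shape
()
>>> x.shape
(3, 3)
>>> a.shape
(3, 23)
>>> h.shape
(31, 23)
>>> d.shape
(3, 3)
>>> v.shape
(23,)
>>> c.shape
()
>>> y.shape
(3, 23)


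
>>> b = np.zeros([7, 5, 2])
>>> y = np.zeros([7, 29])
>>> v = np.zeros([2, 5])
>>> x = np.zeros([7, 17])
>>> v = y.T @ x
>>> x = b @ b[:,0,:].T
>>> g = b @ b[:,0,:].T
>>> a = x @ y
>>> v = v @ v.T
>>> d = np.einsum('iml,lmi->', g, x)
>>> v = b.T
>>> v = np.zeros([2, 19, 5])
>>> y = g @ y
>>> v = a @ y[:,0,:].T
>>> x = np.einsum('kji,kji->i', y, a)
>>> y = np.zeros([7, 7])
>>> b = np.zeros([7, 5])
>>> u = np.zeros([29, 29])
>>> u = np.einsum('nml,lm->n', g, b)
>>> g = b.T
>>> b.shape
(7, 5)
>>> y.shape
(7, 7)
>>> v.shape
(7, 5, 7)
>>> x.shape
(29,)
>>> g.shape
(5, 7)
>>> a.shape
(7, 5, 29)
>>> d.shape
()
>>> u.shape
(7,)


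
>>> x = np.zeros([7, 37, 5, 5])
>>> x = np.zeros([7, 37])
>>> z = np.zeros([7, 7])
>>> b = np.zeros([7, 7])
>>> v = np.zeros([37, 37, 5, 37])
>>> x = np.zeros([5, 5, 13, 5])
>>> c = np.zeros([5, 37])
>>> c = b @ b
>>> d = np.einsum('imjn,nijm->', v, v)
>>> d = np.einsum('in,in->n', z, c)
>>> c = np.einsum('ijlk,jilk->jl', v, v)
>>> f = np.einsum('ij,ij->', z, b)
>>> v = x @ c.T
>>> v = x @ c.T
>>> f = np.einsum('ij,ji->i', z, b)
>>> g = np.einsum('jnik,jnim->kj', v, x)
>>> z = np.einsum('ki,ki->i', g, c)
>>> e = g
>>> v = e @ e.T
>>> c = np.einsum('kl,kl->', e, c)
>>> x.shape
(5, 5, 13, 5)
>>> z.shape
(5,)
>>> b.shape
(7, 7)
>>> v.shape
(37, 37)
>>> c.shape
()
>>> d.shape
(7,)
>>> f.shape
(7,)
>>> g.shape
(37, 5)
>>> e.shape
(37, 5)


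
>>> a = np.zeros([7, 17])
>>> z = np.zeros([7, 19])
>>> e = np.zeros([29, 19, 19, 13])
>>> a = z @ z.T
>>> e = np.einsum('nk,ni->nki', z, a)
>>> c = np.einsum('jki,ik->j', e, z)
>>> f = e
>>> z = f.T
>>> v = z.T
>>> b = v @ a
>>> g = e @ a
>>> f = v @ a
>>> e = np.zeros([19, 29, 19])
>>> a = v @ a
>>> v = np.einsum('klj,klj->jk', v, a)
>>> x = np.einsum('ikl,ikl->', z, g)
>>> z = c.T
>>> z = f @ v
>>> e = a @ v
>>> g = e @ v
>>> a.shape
(7, 19, 7)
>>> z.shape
(7, 19, 7)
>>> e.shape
(7, 19, 7)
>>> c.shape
(7,)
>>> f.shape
(7, 19, 7)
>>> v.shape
(7, 7)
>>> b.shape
(7, 19, 7)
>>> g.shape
(7, 19, 7)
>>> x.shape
()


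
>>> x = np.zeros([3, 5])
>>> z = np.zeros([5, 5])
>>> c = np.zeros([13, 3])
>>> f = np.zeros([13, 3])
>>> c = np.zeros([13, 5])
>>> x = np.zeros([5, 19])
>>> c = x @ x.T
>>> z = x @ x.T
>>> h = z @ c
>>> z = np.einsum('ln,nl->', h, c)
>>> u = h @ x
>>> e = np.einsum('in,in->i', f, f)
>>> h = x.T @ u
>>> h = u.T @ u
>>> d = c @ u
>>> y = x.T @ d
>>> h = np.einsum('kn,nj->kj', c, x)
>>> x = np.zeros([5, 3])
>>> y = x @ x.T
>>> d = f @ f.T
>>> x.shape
(5, 3)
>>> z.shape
()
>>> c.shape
(5, 5)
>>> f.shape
(13, 3)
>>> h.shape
(5, 19)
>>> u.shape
(5, 19)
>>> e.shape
(13,)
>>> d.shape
(13, 13)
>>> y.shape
(5, 5)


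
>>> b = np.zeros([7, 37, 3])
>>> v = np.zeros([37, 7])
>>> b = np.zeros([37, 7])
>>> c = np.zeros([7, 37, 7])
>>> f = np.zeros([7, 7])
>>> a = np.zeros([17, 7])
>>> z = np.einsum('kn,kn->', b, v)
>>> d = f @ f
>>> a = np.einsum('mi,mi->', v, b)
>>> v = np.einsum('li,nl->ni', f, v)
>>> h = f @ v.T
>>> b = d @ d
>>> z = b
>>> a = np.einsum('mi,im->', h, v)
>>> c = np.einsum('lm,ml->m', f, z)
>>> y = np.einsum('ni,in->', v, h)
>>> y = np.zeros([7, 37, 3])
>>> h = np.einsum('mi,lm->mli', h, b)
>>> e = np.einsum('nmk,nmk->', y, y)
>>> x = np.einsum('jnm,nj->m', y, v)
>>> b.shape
(7, 7)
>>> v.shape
(37, 7)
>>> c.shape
(7,)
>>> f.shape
(7, 7)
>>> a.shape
()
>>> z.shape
(7, 7)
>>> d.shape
(7, 7)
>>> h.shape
(7, 7, 37)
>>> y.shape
(7, 37, 3)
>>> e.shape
()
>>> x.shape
(3,)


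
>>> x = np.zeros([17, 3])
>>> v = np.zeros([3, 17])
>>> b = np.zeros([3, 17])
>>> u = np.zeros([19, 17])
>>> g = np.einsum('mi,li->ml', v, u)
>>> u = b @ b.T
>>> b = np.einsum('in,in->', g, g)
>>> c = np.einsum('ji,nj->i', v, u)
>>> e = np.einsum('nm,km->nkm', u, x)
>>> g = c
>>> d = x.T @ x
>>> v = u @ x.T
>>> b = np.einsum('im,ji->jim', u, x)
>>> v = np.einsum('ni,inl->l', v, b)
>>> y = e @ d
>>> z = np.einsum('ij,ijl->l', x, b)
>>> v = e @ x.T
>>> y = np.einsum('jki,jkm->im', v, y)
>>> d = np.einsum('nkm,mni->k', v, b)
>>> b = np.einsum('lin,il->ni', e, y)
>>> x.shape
(17, 3)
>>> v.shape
(3, 17, 17)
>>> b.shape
(3, 17)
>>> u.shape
(3, 3)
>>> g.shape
(17,)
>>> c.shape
(17,)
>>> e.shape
(3, 17, 3)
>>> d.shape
(17,)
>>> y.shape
(17, 3)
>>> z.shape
(3,)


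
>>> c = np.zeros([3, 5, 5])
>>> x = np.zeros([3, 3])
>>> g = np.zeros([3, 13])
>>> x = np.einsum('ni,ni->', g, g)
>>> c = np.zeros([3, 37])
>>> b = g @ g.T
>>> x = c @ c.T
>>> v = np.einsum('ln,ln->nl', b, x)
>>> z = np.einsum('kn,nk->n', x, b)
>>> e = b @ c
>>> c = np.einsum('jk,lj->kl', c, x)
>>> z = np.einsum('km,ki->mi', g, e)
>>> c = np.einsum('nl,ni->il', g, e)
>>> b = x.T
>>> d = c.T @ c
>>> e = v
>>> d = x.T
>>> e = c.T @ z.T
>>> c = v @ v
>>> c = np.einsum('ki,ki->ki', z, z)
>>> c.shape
(13, 37)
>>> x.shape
(3, 3)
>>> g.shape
(3, 13)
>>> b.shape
(3, 3)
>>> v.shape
(3, 3)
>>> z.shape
(13, 37)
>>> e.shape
(13, 13)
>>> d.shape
(3, 3)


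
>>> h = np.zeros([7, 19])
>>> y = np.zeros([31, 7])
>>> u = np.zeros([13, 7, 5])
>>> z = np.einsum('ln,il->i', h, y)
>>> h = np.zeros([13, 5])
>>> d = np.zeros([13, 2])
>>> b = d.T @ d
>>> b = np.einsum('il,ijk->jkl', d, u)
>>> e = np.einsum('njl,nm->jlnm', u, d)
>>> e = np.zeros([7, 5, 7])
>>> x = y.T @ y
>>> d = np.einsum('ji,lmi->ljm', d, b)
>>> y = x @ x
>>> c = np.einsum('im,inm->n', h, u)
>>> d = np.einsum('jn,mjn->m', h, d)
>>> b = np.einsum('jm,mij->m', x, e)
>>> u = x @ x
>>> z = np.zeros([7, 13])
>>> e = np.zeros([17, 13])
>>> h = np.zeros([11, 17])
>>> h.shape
(11, 17)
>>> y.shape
(7, 7)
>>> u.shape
(7, 7)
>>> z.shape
(7, 13)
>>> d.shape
(7,)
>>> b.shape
(7,)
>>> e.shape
(17, 13)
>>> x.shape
(7, 7)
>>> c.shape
(7,)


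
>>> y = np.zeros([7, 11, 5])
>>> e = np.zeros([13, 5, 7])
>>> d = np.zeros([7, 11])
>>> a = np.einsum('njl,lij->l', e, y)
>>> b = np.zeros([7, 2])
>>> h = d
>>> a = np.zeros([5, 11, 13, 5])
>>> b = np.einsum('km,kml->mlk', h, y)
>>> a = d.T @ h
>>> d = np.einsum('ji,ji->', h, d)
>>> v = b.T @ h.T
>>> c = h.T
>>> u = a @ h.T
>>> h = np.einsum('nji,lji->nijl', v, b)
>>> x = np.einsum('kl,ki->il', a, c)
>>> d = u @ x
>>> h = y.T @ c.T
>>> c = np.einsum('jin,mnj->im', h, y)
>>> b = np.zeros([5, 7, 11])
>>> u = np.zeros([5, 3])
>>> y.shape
(7, 11, 5)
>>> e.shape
(13, 5, 7)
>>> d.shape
(11, 11)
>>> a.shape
(11, 11)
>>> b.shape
(5, 7, 11)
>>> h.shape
(5, 11, 11)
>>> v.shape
(7, 5, 7)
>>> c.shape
(11, 7)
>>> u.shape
(5, 3)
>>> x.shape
(7, 11)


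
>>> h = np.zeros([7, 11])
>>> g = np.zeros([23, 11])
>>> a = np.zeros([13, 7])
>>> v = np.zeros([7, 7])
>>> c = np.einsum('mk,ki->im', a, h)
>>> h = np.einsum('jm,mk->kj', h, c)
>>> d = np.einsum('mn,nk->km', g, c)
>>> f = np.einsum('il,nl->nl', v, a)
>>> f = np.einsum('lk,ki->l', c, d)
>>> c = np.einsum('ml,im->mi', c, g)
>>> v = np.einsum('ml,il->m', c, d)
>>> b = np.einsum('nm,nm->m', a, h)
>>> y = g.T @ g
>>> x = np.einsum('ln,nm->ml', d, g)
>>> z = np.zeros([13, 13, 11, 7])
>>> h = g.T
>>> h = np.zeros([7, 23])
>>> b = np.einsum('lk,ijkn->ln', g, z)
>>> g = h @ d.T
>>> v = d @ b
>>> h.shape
(7, 23)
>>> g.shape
(7, 13)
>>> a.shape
(13, 7)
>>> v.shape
(13, 7)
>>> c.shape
(11, 23)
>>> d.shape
(13, 23)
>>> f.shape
(11,)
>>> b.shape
(23, 7)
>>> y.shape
(11, 11)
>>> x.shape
(11, 13)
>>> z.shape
(13, 13, 11, 7)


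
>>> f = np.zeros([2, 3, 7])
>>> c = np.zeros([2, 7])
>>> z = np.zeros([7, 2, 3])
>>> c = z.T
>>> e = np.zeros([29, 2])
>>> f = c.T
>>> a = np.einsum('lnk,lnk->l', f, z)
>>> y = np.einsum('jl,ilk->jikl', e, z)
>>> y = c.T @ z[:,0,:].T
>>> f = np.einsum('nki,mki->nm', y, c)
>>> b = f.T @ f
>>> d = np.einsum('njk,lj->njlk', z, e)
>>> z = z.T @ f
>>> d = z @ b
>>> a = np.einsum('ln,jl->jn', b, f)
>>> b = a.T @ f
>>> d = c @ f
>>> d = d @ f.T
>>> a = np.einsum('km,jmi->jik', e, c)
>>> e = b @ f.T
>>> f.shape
(7, 3)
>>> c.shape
(3, 2, 7)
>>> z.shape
(3, 2, 3)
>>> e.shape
(3, 7)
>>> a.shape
(3, 7, 29)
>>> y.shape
(7, 2, 7)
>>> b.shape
(3, 3)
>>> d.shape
(3, 2, 7)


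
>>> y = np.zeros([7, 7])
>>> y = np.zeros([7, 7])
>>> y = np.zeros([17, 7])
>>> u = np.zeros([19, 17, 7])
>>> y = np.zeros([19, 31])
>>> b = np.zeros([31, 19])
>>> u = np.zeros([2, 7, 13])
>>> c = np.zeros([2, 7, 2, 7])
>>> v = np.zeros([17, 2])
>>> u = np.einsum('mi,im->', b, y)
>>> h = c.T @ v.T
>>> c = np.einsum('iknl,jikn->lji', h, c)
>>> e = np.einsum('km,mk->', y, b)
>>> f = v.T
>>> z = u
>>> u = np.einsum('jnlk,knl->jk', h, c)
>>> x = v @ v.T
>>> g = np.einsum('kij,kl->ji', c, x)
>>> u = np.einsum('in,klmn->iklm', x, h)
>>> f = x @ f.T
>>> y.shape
(19, 31)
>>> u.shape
(17, 7, 2, 7)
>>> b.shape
(31, 19)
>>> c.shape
(17, 2, 7)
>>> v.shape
(17, 2)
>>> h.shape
(7, 2, 7, 17)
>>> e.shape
()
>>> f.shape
(17, 2)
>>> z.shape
()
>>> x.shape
(17, 17)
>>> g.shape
(7, 2)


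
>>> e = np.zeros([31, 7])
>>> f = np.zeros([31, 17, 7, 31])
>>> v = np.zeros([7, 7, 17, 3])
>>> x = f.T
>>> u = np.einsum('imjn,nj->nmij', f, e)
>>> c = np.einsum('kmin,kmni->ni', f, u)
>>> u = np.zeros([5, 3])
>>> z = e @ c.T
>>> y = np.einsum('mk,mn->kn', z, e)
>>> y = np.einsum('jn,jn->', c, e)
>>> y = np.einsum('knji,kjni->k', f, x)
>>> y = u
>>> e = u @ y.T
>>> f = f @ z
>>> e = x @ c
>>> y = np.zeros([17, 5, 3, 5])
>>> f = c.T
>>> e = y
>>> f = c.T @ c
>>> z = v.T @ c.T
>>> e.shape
(17, 5, 3, 5)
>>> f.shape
(7, 7)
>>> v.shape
(7, 7, 17, 3)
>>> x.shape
(31, 7, 17, 31)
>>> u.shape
(5, 3)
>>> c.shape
(31, 7)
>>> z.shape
(3, 17, 7, 31)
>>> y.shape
(17, 5, 3, 5)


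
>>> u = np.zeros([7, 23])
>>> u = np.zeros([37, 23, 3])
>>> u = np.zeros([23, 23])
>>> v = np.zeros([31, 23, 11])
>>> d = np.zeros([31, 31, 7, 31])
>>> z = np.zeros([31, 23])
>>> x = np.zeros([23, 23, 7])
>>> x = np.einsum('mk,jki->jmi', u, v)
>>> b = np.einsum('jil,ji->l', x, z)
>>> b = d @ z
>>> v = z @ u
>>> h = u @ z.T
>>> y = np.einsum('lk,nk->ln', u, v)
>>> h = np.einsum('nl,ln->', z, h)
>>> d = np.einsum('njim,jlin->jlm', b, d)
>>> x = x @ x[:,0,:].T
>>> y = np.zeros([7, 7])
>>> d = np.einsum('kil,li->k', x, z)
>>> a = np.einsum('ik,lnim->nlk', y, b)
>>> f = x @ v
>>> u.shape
(23, 23)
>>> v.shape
(31, 23)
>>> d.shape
(31,)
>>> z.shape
(31, 23)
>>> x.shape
(31, 23, 31)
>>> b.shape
(31, 31, 7, 23)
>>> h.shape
()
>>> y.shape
(7, 7)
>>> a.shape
(31, 31, 7)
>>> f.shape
(31, 23, 23)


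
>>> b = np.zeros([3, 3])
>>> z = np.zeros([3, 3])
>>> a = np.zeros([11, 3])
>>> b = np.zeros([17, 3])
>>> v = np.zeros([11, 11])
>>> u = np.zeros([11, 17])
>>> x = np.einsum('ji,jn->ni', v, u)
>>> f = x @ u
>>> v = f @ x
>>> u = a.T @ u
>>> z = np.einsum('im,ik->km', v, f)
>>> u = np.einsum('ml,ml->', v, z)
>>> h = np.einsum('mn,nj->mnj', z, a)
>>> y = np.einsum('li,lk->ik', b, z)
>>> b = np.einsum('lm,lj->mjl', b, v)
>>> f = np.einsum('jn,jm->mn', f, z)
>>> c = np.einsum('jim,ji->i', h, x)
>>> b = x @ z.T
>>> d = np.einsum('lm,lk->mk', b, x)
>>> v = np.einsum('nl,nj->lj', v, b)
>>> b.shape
(17, 17)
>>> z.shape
(17, 11)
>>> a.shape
(11, 3)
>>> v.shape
(11, 17)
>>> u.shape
()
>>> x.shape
(17, 11)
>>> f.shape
(11, 17)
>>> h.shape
(17, 11, 3)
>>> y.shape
(3, 11)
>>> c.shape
(11,)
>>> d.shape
(17, 11)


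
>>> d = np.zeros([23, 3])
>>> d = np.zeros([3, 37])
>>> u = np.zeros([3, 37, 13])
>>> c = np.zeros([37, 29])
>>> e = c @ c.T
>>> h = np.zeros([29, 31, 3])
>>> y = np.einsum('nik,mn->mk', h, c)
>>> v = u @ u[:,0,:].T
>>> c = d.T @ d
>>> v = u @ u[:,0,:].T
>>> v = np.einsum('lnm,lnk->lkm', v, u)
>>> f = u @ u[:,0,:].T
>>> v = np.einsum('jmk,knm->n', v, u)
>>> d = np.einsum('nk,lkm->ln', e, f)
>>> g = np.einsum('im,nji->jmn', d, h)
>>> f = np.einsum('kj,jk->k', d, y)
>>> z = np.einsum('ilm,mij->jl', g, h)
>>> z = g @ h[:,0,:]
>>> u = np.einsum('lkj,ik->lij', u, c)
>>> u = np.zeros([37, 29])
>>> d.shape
(3, 37)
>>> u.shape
(37, 29)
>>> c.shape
(37, 37)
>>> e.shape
(37, 37)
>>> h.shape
(29, 31, 3)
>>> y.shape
(37, 3)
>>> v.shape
(37,)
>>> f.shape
(3,)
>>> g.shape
(31, 37, 29)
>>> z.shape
(31, 37, 3)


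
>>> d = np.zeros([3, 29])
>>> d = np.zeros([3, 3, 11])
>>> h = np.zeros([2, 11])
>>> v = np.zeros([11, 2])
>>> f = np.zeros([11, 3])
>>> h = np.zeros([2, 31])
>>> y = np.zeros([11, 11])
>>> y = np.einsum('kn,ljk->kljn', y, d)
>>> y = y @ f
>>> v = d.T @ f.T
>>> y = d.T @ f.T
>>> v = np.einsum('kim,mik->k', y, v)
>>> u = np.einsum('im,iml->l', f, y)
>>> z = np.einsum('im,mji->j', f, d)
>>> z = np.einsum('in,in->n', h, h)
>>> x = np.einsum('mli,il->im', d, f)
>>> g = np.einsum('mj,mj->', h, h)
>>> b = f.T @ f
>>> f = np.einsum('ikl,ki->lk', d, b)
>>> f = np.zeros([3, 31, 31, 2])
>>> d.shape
(3, 3, 11)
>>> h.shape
(2, 31)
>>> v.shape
(11,)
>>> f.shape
(3, 31, 31, 2)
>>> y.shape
(11, 3, 11)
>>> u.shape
(11,)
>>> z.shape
(31,)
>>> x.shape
(11, 3)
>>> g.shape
()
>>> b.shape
(3, 3)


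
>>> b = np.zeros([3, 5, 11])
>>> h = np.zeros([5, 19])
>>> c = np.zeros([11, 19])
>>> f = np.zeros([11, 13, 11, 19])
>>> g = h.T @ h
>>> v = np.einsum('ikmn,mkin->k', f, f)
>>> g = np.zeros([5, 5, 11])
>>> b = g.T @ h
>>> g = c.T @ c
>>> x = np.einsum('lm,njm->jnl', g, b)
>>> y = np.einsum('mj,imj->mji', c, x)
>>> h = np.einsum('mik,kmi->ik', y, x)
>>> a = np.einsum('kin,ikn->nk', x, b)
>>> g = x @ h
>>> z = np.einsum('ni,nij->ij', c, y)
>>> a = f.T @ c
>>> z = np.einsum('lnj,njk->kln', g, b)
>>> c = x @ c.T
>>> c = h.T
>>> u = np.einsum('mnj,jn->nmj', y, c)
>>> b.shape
(11, 5, 19)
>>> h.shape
(19, 5)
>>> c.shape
(5, 19)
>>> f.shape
(11, 13, 11, 19)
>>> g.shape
(5, 11, 5)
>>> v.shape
(13,)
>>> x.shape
(5, 11, 19)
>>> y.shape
(11, 19, 5)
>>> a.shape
(19, 11, 13, 19)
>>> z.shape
(19, 5, 11)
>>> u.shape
(19, 11, 5)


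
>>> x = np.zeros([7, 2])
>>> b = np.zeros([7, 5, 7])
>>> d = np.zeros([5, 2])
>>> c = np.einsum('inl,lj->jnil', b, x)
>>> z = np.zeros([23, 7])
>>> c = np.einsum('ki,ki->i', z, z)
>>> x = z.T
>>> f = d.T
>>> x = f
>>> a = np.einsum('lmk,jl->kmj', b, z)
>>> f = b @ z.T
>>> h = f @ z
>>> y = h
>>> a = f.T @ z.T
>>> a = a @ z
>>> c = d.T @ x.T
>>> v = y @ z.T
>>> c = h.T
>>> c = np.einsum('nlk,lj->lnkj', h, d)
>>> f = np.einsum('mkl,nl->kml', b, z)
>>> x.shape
(2, 5)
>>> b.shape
(7, 5, 7)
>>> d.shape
(5, 2)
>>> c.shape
(5, 7, 7, 2)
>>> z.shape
(23, 7)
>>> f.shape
(5, 7, 7)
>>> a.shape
(23, 5, 7)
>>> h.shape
(7, 5, 7)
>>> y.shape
(7, 5, 7)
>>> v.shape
(7, 5, 23)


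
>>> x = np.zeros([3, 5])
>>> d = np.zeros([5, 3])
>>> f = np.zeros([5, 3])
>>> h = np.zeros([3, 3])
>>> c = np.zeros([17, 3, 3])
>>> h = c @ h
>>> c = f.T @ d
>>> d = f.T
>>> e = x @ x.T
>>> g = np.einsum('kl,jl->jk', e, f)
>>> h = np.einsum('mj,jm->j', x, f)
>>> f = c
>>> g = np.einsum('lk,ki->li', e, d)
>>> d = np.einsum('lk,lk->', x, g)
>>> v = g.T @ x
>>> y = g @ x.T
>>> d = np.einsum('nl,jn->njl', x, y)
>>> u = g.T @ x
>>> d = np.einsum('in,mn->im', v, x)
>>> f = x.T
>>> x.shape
(3, 5)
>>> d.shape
(5, 3)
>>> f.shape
(5, 3)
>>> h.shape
(5,)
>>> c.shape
(3, 3)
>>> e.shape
(3, 3)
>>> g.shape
(3, 5)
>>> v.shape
(5, 5)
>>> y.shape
(3, 3)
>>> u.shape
(5, 5)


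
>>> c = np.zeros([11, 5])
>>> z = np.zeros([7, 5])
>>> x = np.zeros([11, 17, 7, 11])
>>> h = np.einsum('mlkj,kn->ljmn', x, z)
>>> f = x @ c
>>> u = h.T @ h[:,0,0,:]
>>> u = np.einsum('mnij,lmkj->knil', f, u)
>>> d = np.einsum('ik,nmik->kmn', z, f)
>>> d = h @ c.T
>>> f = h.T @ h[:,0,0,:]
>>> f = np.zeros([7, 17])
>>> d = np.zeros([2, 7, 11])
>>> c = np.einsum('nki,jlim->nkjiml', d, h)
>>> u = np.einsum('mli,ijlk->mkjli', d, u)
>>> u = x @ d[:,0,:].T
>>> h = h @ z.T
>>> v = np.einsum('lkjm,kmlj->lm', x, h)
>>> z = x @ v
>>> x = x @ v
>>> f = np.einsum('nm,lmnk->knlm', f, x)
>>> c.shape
(2, 7, 17, 11, 5, 11)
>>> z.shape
(11, 17, 7, 11)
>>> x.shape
(11, 17, 7, 11)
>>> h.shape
(17, 11, 11, 7)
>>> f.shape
(11, 7, 11, 17)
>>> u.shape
(11, 17, 7, 2)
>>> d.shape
(2, 7, 11)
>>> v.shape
(11, 11)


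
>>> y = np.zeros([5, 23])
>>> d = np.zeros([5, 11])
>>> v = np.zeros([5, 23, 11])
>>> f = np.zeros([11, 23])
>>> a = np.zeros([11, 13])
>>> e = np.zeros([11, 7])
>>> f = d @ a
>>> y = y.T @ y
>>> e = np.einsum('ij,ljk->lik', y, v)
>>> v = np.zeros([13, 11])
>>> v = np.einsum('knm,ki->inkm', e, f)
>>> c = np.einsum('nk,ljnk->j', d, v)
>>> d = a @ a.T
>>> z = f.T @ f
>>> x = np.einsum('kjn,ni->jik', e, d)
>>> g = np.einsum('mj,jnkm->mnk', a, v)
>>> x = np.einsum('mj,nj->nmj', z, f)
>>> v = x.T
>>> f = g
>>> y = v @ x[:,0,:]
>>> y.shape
(13, 13, 13)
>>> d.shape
(11, 11)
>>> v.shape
(13, 13, 5)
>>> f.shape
(11, 23, 5)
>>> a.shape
(11, 13)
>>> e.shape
(5, 23, 11)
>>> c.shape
(23,)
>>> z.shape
(13, 13)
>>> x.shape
(5, 13, 13)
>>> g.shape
(11, 23, 5)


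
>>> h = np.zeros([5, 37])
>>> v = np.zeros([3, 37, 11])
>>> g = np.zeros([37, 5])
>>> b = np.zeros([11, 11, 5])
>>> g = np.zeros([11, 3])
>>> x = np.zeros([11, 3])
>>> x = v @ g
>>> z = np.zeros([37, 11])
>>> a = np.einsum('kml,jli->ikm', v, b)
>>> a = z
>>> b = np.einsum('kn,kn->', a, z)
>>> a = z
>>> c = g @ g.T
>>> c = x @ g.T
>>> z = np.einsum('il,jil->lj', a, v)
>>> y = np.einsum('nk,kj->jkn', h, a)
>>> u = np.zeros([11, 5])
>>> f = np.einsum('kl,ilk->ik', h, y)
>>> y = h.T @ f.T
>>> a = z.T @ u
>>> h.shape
(5, 37)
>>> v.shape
(3, 37, 11)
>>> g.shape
(11, 3)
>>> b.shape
()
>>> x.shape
(3, 37, 3)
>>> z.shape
(11, 3)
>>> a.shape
(3, 5)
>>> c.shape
(3, 37, 11)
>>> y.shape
(37, 11)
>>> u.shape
(11, 5)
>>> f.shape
(11, 5)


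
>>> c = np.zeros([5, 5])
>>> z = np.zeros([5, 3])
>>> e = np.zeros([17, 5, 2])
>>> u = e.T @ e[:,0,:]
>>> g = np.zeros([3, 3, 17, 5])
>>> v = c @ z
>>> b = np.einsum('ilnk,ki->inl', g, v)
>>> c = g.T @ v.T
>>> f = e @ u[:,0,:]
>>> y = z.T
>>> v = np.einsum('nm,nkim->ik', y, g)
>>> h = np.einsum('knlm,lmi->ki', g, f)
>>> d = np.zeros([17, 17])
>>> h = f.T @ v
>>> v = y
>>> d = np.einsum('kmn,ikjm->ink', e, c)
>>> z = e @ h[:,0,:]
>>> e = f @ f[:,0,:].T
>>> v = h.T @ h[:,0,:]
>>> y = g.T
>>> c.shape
(5, 17, 3, 5)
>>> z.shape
(17, 5, 3)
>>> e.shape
(17, 5, 17)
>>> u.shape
(2, 5, 2)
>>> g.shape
(3, 3, 17, 5)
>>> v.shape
(3, 5, 3)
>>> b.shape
(3, 17, 3)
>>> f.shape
(17, 5, 2)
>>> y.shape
(5, 17, 3, 3)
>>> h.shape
(2, 5, 3)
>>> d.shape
(5, 2, 17)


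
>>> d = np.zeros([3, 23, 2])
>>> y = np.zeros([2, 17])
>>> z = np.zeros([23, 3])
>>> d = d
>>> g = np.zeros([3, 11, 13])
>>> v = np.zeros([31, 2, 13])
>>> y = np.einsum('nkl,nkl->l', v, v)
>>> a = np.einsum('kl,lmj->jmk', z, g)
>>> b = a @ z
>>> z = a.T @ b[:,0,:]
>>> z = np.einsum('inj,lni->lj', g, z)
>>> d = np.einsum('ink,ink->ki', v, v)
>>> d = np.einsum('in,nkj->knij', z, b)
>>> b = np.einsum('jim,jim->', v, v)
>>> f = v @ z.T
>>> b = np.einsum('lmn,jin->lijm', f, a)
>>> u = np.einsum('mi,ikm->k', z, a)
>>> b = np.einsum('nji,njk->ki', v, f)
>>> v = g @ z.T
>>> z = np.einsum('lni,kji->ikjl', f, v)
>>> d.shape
(11, 13, 23, 3)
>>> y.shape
(13,)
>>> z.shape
(23, 3, 11, 31)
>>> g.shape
(3, 11, 13)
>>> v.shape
(3, 11, 23)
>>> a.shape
(13, 11, 23)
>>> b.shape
(23, 13)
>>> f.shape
(31, 2, 23)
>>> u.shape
(11,)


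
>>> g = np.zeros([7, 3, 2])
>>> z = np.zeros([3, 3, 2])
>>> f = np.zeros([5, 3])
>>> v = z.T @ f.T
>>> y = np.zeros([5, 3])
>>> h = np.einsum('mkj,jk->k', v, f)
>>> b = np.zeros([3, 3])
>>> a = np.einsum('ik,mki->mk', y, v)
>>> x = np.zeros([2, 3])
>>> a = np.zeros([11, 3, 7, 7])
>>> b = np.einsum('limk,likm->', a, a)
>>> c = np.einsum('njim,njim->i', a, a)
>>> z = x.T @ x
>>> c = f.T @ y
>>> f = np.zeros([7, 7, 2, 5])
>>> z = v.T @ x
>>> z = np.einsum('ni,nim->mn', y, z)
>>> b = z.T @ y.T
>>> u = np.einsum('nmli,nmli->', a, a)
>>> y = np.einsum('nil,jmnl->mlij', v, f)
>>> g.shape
(7, 3, 2)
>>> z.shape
(3, 5)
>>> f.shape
(7, 7, 2, 5)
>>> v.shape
(2, 3, 5)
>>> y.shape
(7, 5, 3, 7)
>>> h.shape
(3,)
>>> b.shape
(5, 5)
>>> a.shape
(11, 3, 7, 7)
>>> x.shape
(2, 3)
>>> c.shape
(3, 3)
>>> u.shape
()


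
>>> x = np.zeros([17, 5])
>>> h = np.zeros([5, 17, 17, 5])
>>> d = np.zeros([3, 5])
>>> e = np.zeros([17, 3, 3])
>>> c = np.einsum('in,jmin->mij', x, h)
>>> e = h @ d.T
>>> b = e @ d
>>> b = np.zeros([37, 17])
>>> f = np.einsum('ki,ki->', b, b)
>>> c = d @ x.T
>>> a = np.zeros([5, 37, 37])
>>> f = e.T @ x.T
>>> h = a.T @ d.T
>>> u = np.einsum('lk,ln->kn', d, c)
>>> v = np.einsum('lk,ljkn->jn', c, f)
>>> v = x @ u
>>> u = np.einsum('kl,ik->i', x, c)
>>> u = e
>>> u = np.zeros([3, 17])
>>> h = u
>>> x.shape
(17, 5)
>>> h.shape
(3, 17)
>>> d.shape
(3, 5)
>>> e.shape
(5, 17, 17, 3)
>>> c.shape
(3, 17)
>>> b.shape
(37, 17)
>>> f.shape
(3, 17, 17, 17)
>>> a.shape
(5, 37, 37)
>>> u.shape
(3, 17)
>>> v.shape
(17, 17)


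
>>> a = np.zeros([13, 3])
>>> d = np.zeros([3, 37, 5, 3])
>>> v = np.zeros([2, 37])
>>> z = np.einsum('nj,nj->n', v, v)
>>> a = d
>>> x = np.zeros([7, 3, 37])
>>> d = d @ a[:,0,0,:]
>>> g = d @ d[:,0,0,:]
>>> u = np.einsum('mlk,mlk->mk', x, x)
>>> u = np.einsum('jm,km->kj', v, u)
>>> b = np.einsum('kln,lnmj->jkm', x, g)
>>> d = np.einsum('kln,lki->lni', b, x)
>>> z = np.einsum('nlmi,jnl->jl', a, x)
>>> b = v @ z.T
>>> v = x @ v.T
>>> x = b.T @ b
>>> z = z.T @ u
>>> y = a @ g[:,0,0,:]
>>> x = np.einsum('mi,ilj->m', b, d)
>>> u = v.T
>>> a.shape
(3, 37, 5, 3)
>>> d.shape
(7, 5, 37)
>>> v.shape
(7, 3, 2)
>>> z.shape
(37, 2)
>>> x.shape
(2,)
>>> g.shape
(3, 37, 5, 3)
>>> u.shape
(2, 3, 7)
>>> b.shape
(2, 7)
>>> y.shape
(3, 37, 5, 3)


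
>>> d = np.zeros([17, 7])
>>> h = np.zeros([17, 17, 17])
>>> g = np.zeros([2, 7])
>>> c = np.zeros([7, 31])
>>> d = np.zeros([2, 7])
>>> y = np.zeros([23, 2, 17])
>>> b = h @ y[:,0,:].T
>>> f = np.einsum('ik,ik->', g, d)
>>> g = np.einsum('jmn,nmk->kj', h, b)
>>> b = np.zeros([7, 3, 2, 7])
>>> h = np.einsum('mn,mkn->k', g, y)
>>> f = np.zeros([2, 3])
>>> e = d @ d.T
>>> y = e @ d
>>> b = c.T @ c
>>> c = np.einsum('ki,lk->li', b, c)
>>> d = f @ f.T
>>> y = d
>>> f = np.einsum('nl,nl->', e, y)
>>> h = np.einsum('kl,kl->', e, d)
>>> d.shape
(2, 2)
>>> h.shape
()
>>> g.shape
(23, 17)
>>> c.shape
(7, 31)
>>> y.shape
(2, 2)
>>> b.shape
(31, 31)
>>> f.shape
()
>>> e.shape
(2, 2)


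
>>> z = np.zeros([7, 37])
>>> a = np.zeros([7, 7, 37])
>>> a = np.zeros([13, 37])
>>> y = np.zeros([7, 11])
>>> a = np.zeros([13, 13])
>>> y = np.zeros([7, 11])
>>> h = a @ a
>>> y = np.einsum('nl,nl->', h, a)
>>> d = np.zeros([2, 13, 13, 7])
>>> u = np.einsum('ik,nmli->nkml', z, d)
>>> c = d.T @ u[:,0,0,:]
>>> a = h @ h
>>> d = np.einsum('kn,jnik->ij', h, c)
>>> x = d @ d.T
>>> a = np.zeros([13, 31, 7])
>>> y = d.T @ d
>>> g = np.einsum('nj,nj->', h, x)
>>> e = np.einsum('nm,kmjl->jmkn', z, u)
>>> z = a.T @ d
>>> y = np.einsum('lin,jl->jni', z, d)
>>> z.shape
(7, 31, 7)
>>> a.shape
(13, 31, 7)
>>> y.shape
(13, 7, 31)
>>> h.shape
(13, 13)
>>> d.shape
(13, 7)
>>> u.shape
(2, 37, 13, 13)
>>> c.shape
(7, 13, 13, 13)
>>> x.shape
(13, 13)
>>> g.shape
()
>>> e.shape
(13, 37, 2, 7)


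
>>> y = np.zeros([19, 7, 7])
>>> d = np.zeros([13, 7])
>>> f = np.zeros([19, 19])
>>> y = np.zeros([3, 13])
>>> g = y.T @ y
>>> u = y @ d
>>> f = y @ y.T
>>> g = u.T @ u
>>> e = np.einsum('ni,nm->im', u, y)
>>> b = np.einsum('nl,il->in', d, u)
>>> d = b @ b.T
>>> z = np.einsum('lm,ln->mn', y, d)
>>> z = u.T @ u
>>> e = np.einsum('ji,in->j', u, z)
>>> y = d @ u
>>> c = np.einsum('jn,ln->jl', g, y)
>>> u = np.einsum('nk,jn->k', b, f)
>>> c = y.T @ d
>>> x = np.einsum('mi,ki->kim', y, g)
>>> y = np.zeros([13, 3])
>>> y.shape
(13, 3)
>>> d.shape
(3, 3)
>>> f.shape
(3, 3)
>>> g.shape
(7, 7)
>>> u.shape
(13,)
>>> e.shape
(3,)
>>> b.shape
(3, 13)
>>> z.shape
(7, 7)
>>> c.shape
(7, 3)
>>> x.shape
(7, 7, 3)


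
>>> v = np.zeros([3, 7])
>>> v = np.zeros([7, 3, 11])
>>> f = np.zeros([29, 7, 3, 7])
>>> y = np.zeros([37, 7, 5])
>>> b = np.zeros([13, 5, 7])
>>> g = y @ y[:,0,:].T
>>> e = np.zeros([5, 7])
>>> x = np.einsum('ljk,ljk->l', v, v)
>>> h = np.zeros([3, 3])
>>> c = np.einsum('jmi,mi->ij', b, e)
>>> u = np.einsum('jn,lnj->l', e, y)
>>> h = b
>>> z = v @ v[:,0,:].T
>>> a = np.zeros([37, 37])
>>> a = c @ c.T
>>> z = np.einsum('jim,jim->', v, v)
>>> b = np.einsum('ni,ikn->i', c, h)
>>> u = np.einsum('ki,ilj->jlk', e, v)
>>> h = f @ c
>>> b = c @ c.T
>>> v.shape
(7, 3, 11)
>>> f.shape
(29, 7, 3, 7)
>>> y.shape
(37, 7, 5)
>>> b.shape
(7, 7)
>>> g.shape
(37, 7, 37)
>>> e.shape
(5, 7)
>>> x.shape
(7,)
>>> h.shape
(29, 7, 3, 13)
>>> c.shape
(7, 13)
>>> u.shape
(11, 3, 5)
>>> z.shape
()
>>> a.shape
(7, 7)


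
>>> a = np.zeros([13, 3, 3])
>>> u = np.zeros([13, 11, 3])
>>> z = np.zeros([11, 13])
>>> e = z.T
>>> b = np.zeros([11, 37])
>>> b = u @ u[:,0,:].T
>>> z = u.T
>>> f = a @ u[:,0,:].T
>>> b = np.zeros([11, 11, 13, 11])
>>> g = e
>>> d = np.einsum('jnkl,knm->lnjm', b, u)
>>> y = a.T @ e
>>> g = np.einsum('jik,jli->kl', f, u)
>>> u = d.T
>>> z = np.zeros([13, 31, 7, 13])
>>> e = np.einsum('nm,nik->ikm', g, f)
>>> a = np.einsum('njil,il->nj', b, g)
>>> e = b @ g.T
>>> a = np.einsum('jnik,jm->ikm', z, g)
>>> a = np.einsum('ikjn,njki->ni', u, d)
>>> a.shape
(11, 3)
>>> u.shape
(3, 11, 11, 11)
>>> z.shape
(13, 31, 7, 13)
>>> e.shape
(11, 11, 13, 13)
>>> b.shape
(11, 11, 13, 11)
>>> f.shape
(13, 3, 13)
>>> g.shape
(13, 11)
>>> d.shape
(11, 11, 11, 3)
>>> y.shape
(3, 3, 11)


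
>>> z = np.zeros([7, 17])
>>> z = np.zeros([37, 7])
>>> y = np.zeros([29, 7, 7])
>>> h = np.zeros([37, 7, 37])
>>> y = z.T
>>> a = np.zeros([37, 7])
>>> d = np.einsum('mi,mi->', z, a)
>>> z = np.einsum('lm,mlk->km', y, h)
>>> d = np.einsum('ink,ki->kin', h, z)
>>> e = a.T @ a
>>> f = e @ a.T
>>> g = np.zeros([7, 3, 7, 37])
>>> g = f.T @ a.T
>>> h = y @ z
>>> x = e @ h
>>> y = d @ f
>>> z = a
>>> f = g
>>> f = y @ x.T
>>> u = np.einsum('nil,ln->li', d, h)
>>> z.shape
(37, 7)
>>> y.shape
(37, 37, 37)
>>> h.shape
(7, 37)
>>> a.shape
(37, 7)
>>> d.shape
(37, 37, 7)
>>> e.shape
(7, 7)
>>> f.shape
(37, 37, 7)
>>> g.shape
(37, 37)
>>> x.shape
(7, 37)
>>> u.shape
(7, 37)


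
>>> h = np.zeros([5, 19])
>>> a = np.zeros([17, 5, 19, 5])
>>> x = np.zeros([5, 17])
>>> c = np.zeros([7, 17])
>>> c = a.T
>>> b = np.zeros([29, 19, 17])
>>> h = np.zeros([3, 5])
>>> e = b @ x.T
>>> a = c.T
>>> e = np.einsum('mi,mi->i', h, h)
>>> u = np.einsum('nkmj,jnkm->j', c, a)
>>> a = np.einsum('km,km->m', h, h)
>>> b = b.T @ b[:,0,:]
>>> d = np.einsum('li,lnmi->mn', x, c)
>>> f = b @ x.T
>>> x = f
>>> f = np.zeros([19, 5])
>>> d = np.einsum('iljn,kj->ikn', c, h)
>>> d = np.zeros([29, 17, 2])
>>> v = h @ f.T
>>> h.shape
(3, 5)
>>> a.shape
(5,)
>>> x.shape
(17, 19, 5)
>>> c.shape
(5, 19, 5, 17)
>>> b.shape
(17, 19, 17)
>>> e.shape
(5,)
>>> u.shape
(17,)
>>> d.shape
(29, 17, 2)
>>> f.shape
(19, 5)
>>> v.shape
(3, 19)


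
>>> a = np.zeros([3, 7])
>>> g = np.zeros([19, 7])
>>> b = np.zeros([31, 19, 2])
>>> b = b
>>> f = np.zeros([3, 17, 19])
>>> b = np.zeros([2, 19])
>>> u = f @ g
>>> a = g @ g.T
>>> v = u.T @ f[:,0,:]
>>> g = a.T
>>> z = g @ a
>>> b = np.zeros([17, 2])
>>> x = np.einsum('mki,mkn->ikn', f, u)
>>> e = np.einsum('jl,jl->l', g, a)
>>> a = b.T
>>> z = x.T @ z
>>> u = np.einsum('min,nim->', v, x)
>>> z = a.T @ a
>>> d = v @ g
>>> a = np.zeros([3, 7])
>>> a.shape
(3, 7)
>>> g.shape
(19, 19)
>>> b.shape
(17, 2)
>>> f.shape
(3, 17, 19)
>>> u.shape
()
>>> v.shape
(7, 17, 19)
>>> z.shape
(17, 17)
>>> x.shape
(19, 17, 7)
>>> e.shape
(19,)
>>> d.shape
(7, 17, 19)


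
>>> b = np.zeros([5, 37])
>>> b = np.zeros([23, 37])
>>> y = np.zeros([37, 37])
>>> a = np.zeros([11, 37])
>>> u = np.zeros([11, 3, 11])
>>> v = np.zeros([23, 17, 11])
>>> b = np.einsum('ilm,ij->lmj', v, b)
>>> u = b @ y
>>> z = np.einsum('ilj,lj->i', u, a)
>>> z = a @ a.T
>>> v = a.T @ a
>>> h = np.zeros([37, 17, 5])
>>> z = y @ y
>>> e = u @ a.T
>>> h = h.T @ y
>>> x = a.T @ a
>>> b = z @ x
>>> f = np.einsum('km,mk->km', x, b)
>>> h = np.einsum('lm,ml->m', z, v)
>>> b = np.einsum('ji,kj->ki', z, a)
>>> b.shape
(11, 37)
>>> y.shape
(37, 37)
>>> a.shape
(11, 37)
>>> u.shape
(17, 11, 37)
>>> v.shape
(37, 37)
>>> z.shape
(37, 37)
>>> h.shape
(37,)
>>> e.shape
(17, 11, 11)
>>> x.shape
(37, 37)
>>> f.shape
(37, 37)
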